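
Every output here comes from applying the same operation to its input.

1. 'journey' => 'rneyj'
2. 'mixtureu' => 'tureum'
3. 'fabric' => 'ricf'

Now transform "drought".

What's happening: move the first 3 characters to the end (rotate left by 3), then delete the last 2 characters.
For "drought", step one produces "ughtdro"; step two turns that into "ughtd".

ughtd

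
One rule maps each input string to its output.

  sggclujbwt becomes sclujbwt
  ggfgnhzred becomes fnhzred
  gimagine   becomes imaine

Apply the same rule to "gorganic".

oranic

Looking at the pairs, the operation is to remove every "g".
Doing the same to "gorganic": "oranic".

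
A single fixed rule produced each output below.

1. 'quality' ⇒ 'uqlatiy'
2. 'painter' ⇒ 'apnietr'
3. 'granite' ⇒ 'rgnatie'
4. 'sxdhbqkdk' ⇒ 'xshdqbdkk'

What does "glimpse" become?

lgmispe

What's happening: swap each adjacent pair of characters (1↔2, 3↔4, ...).
Applying that to "glimpse" gives "lgmispe".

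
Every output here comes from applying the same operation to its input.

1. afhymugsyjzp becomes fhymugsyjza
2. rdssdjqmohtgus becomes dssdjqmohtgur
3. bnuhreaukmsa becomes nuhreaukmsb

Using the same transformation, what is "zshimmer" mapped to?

In each case the input is transformed by: delete the last character, then move the first character to the end.
On "zshimmer": the first step gives "zshimme", and the second then gives "shimmez".

shimmez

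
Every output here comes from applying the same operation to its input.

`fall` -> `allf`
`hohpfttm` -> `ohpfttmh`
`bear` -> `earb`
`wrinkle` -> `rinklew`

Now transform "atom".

Each output is the input with this applied: move the first character to the end.
"atom" → "toma".

toma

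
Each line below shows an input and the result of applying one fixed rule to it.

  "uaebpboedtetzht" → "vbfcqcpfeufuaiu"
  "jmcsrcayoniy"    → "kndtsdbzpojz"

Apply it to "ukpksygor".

In each case the input is transformed by: shift every letter 1 place forward in the alphabet (wrapping around).
Applying that to "ukpksygor" gives "vlqltzhps".

vlqltzhps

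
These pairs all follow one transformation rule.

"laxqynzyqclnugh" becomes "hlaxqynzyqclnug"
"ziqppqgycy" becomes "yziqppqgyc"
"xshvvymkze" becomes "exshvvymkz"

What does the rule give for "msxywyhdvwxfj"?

Each output is the input with this applied: move the last character to the front.
Doing the same to "msxywyhdvwxfj": "jmsxywyhdvwxf".

jmsxywyhdvwxf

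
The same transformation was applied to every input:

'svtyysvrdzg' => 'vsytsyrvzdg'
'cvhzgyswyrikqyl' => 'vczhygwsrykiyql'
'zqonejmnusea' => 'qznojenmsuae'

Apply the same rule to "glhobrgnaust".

lgohrbnguats

In each case the input is transformed by: swap each adjacent pair of characters (1↔2, 3↔4, ...).
So "glhobrgnaust" becomes "lgohrbnguats".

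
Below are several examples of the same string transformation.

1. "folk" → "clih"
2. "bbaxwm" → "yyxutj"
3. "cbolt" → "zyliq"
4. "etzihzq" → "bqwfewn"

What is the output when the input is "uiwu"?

rftr

In each case the input is transformed by: shift every letter 3 places backward in the alphabet (wrapping around).
So "uiwu" becomes "rftr".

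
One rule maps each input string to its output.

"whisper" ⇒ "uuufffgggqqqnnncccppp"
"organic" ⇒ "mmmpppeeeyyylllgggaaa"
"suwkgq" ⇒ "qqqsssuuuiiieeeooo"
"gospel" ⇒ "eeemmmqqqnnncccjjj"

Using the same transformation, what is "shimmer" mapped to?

What's happening: repeat every character 3 times, then shift every letter 2 places backward in the alphabet (wrapping around).
So "shimmer" becomes "qqqfffgggkkkkkkcccppp".

qqqfffgggkkkkkkcccppp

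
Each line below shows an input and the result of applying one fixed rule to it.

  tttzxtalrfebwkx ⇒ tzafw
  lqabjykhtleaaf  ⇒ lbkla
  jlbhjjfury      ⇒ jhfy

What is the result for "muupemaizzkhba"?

mpazb

What's happening: keep one character in every 3, starting at position 1 (positions 1st, 4th, 7th, ...).
"muupemaizzkhba" → "mpazb".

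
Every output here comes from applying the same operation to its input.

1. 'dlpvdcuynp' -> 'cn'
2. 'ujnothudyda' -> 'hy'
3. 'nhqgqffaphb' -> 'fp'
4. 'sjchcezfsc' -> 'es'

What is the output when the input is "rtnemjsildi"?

Each output is the input with this applied: delete the first 3 characters, then keep one character in every 3, starting at position 3 (positions 3rd, 6th, 9th, ...).
Doing the same to "rtnemjsildi": "jl".

jl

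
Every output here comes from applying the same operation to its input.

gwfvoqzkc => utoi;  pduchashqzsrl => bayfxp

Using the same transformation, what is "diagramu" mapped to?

geys

Looking at the pairs, the operation is to keep every other character starting from the second (positions 2nd, 4th, 6th, ...), then shift every letter 2 places backward in the alphabet (wrapping around).
Working it through for "diagramu": intermediate "igau", final "geys".
(Check on "gwfvoqzkc": → "wvqk" → "utoi" ✓)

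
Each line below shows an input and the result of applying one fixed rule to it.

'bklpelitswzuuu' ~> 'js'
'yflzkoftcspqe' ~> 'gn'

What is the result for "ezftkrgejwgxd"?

mh

Each output is the input with this applied: shift every letter 8 places forward in the alphabet (wrapping around), then keep only the first 2 characters.
"ezftkrgejwgxd" → "mhnbszomreofl" → "mh".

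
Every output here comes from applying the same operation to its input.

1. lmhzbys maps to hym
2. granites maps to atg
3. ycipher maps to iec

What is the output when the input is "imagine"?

anm

Each output is the input with this applied: move the first 2 characters to the end (rotate left by 2), then keep one character in every 3, starting at position 1 (positions 1st, 4th, 7th, ...).
Starting from "imagine": after the first operation, "agineim"; after the second, "anm".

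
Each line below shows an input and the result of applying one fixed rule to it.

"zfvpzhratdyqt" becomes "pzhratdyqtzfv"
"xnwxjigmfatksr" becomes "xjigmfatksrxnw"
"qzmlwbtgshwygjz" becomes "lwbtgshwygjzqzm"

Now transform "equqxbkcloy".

qxbkcloyequ

Rule — move the first 3 characters to the end (rotate left by 3).
"equqxbkcloy" → "qxbkcloyequ".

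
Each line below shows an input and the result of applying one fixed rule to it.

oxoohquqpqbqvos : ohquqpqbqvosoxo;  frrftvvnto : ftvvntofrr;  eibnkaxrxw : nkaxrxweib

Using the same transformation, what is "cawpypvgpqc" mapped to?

pypvgpqccaw

Looking at the pairs, the operation is to move the first 3 characters to the end (rotate left by 3).
So "cawpypvgpqc" becomes "pypvgpqccaw".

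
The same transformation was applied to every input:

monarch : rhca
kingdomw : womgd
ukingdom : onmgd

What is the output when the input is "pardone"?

oned

In each case the input is transformed by: delete the first 3 characters, then sort the characters into reverse alphabetical order.
Working it through for "pardone": intermediate "done", final "oned".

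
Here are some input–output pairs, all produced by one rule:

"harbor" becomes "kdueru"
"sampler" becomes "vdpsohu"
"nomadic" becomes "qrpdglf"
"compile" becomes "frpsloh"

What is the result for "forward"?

In each case the input is transformed by: shift every letter 3 places forward in the alphabet (wrapping around).
Doing the same to "forward": "iruzdug".

iruzdug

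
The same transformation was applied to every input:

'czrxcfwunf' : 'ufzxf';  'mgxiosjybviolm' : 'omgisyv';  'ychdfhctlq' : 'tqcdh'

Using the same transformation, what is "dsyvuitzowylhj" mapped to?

ljsvizw

The transformation: move the last 3 characters to the front (rotate right by 3), then keep every other character starting from the first (positions 1st, 3rd, 5th, ...).
On "dsyvuitzowylhj": the first step gives "lhjdsyvuitzowy", and the second then gives "ljsvizw".
(Check on "ychdfhctlq": → "tlqychdfhc" → "tqcdh" ✓)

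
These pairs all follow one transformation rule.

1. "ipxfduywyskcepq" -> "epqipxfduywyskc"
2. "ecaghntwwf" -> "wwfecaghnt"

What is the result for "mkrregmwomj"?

omjmkrregmw

What's happening: move the last 3 characters to the front (rotate right by 3).
Doing the same to "mkrregmwomj": "omjmkrregmw".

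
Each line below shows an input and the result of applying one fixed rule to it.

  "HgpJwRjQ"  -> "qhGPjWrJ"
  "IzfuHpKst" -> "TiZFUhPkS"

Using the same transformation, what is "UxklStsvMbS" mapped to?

suXKLsTSVmB

Rule — flip the case of every letter, then move the last character to the front.
Applying that to "UxklStsvMbS" gives "suXKLsTSVmB".
(Check on "HgpJwRjQ": → "hGPjWrJq" → "qhGPjWrJ" ✓)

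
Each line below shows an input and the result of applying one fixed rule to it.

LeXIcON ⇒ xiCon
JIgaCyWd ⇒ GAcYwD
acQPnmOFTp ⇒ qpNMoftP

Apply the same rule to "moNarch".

nARCH

The pattern: flip the case of every letter, then delete the first 2 characters.
"moNarch" → "nARCH".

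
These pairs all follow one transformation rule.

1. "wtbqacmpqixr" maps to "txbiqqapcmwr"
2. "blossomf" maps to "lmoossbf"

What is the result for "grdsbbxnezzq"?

Rule — take characters alternately from the front and the back (1st, last, 2nd, 2nd-last, ...), then move the first 2 characters to the end (rotate left by 2).
For "grdsbbxnezzq", step one produces "gqrzdzsebnbx"; step two turns that into "rzdzsebnbxgq".

rzdzsebnbxgq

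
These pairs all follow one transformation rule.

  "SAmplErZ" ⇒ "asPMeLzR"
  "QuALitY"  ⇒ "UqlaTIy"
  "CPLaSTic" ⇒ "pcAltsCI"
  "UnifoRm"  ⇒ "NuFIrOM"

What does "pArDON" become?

In each case the input is transformed by: flip the case of every letter, then swap each adjacent pair of characters (1↔2, 3↔4, ...).
For "pArDON", step one produces "PaRdon"; step two turns that into "aPdRno".

aPdRno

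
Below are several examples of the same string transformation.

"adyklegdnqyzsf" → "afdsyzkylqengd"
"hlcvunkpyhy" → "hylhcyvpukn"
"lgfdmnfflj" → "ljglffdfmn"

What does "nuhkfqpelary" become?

nyurhaklfeqp

Each output is the input with this applied: take characters alternately from the front and the back (1st, last, 2nd, 2nd-last, ...).
On "nuhkfqpelary" that produces "nyurhaklfeqp".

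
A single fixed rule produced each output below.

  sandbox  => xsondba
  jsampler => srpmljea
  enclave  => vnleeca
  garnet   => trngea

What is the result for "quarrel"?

urrqlea

What's happening: sort the characters into reverse alphabetical order.
Applying that to "quarrel" gives "urrqlea".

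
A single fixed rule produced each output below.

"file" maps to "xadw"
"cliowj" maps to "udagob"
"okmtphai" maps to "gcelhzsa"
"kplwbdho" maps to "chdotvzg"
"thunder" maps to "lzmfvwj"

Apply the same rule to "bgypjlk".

tyqhbdc

What's happening: shift every letter 8 places backward in the alphabet (wrapping around).
"bgypjlk" → "tyqhbdc".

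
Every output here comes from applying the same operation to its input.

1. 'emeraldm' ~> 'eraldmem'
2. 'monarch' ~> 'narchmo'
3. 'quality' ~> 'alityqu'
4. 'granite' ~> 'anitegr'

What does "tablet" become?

bletta

What's happening: move the first 2 characters to the end (rotate left by 2).
On "tablet" that produces "bletta".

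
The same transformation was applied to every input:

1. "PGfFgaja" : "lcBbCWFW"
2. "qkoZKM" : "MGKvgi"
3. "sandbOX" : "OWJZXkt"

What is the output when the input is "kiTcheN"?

GEpYDAj

The rule is to shift every letter 4 places backward in the alphabet (wrapping around), then flip the case of every letter.
Working it through for "kiTcheN": intermediate "gePydaJ", final "GEpYDAj".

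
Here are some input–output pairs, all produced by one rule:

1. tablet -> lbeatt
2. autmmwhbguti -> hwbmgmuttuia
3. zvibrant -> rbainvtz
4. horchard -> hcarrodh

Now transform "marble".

brlaem

Each output is the input with this applied: swap the front and back halves of the string, then take characters alternately from the front and the back (1st, last, 2nd, 2nd-last, ...).
For "marble", step one produces "blemar"; step two turns that into "brlaem".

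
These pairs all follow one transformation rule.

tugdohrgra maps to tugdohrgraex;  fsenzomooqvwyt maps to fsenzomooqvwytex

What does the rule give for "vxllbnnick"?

vxllbnnickex

The transformation: append "ex".
For "vxllbnnick" the result is "vxllbnnickex".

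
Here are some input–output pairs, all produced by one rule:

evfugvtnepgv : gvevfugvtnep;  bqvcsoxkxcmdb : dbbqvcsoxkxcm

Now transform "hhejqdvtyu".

Rule — move the last 2 characters to the front (rotate right by 2).
Applying that to "hhejqdvtyu" gives "yuhhejqdvt".

yuhhejqdvt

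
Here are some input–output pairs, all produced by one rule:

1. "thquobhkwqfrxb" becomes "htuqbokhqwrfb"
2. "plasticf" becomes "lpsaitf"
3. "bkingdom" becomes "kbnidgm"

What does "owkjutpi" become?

Each output is the input with this applied: swap each adjacent pair of characters (1↔2, 3↔4, ...), then delete the last character.
On "owkjutpi" that produces "wojktui".

wojktui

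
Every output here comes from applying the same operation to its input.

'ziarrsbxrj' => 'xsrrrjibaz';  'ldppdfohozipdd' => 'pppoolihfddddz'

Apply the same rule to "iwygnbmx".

xwnmigby

Looking at the pairs, the operation is to sort the characters into reverse alphabetical order, then move the first character to the end.
For "iwygnbmx", step one produces "yxwnmigb"; step two turns that into "xwnmigby".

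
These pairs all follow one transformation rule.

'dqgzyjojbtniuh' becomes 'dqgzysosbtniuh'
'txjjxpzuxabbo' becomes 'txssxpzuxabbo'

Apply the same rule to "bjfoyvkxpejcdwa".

Looking at the pairs, the operation is to replace every "j" with "s".
For "bjfoyvkxpejcdwa" the result is "bsfoyvkxpescdwa".

bsfoyvkxpescdwa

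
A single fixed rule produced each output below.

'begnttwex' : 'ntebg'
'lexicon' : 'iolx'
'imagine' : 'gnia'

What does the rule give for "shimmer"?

mesi

What's happening: move the first 3 characters to the end (rotate left by 3), then keep every other character starting from the first (positions 1st, 3rd, 5th, ...).
For "shimmer", step one produces "mmershi"; step two turns that into "mesi".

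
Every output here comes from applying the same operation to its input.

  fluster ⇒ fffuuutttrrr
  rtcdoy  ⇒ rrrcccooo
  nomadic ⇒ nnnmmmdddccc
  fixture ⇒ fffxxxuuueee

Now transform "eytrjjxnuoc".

eeetttjjjxxxuuuccc

Looking at the pairs, the operation is to keep every other character starting from the first (positions 1st, 3rd, 5th, ...), then repeat every character 3 times.
On "eytrjjxnuoc" that produces "eeetttjjjxxxuuuccc".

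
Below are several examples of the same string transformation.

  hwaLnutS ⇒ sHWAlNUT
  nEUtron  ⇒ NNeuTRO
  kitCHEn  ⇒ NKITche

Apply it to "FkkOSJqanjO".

What's happening: move the last character to the front, then flip the case of every letter.
On "FkkOSJqanjO": the first step gives "OFkkOSJqanj", and the second then gives "ofKKosjQANJ".

ofKKosjQANJ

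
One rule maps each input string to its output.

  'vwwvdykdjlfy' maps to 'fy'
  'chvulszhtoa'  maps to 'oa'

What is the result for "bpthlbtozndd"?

Rule — keep only the last 2 characters.
So "bpthlbtozndd" becomes "dd".

dd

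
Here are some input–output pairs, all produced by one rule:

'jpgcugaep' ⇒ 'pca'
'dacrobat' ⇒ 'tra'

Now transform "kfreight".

The pattern: swap the first and last characters, then keep one character in every 3, starting at position 1 (positions 1st, 4th, 7th, ...).
On "kfreight": the first step gives "tfreighk", and the second then gives "teh".
(Check on "dacrobat": → "tacrobad" → "tra" ✓)

teh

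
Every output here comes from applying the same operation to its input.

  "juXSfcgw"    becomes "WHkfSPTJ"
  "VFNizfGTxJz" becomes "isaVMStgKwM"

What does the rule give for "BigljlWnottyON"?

oVTYWYjABGGLba

Each output is the input with this applied: flip the case of every letter, then shift every letter 13 places forward in the alphabet (wrapping around) — i.e. ROT13.
Starting from "BigljlWnottyON": after the first operation, "bIGLJLwNOTTYon"; after the second, "oVTYWYjABGGLba".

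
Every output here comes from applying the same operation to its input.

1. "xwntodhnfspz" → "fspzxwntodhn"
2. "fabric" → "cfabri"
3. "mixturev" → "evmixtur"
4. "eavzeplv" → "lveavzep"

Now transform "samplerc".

In each case the input is transformed by: move the first 2 characters to the end (rotate left by 2), then swap the front and back halves of the string.
"samplerc" → "mplercsa" → "rcsample".

rcsample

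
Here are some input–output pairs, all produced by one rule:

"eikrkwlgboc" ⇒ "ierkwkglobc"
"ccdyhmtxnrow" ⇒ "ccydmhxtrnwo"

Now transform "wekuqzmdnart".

Rule — swap each adjacent pair of characters (1↔2, 3↔4, ...).
On "wekuqzmdnart" that produces "ewukzqdmantr".

ewukzqdmantr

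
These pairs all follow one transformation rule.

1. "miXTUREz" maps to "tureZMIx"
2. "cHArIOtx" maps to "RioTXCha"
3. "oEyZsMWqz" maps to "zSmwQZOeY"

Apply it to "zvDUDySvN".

udYsVnZVd

Rule — move the first 3 characters to the end (rotate left by 3), then flip the case of every letter.
For "zvDUDySvN", step one produces "UDySvNzvD"; step two turns that into "udYsVnZVd".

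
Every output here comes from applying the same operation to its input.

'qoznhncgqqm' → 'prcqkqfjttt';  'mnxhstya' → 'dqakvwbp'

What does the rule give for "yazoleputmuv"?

ydcrohsxwpxb

The transformation: swap the first and last characters, then shift every letter 3 places forward in the alphabet (wrapping around).
Working it through for "yazoleputmuv": intermediate "vazoleputmuy", final "ydcrohsxwpxb".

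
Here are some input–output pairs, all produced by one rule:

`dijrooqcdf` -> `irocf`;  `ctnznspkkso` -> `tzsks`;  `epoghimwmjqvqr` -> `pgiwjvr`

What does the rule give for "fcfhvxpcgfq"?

In each case the input is transformed by: keep every other character starting from the second (positions 2nd, 4th, 6th, ...).
Applying that to "fcfhvxpcgfq" gives "chxcf".

chxcf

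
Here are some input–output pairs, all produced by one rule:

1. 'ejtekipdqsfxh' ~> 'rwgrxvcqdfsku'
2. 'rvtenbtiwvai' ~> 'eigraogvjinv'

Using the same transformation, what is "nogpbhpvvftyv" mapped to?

abtcouciisgli

What's happening: shift every letter 13 places forward in the alphabet (wrapping around) — i.e. ROT13.
Applying that to "nogpbhpvvftyv" gives "abtcouciisgli".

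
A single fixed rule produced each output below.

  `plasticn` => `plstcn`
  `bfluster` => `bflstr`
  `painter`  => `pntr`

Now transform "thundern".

thndrn

In each case the input is transformed by: remove every vowel.
On "thundern" that produces "thndrn".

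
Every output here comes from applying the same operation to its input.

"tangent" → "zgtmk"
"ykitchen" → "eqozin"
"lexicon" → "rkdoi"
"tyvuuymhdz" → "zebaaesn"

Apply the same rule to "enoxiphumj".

Looking at the pairs, the operation is to shift every letter 6 places forward in the alphabet (wrapping around), then delete the last 2 characters.
Starting from "enoxiphumj": after the first operation, "ktudovnasp"; after the second, "ktudovna".

ktudovna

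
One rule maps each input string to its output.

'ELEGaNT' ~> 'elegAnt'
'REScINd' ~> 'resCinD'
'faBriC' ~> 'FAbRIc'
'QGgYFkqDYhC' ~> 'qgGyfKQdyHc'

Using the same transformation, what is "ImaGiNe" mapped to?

iMAgInE

What's happening: flip the case of every letter.
On "ImaGiNe" that produces "iMAgInE".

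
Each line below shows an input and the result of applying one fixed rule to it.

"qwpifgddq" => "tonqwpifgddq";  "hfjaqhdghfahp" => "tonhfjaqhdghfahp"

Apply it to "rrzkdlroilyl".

tonrrzkdlroilyl

The pattern: prepend "ton".
"rrzkdlroilyl" → "tonrrzkdlroilyl".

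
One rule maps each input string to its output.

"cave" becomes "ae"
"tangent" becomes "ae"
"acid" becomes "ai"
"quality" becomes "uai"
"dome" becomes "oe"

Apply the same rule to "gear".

Each output is the input with this applied: keep only the vowels.
Applying that to "gear" gives "ea".

ea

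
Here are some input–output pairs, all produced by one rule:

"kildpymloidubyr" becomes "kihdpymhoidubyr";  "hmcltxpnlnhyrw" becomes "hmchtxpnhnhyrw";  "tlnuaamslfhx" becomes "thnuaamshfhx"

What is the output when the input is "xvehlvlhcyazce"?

xvehhvhhcyazce

In each case the input is transformed by: replace every "l" with "h".
"xvehlvlhcyazce" → "xvehhvhhcyazce".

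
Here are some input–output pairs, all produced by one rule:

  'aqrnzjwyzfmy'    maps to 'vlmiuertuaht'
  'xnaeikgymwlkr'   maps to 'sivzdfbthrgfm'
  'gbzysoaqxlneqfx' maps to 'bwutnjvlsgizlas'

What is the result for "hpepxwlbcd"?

What's happening: shift every letter 5 places backward in the alphabet (wrapping around).
"hpepxwlbcd" → "ckzksrgwxy".

ckzksrgwxy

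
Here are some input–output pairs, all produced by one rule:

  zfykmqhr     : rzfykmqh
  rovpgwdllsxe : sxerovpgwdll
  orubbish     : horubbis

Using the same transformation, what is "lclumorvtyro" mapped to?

The transformation: swap the front and back halves of the string, then move the first 3 characters to the end (rotate left by 3).
On "lclumorvtyro": the first step gives "rvtyrolclumo", and the second then gives "yrolclumorvt".

yrolclumorvt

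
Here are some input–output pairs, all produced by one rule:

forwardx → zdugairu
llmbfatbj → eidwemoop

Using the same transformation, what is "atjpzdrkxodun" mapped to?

Looking at the pairs, the operation is to move the first 3 characters to the end (rotate left by 3), then shift every letter 3 places forward in the alphabet (wrapping around).
"atjpzdrkxodun" → "scgunargxqdwm".

scgunargxqdwm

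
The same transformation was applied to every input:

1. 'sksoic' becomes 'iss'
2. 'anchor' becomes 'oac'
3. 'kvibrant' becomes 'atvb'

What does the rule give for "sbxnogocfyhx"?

In each case the input is transformed by: swap the front and back halves of the string, then keep every other character starting from the second (positions 2nd, 4th, 6th, ...).
Applying both steps to "sbxnogocfyhx": "ocfyhxsbxnog", then "cyxbng".

cyxbng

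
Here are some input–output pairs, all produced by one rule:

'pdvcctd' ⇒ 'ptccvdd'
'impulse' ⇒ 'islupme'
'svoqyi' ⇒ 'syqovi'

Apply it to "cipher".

cehpir

The rule is to swap the first and last characters, then reverse the string.
On "cipher": the first step gives "riphec", and the second then gives "cehpir".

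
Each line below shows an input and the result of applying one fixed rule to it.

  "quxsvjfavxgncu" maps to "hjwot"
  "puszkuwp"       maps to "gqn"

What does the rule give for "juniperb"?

The rule is to keep one character in every 3, starting at position 1 (positions 1st, 4th, 7th, ...), then shift every letter 9 places backward in the alphabet (wrapping around).
Applying both steps to "juniperb": "jir", then "azi".

azi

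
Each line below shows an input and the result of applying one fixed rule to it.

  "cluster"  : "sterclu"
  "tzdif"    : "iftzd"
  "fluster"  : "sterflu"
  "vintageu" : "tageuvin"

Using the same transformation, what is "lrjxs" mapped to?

xslrj

The transformation: move the first 3 characters to the end (rotate left by 3).
On "lrjxs" that produces "xslrj".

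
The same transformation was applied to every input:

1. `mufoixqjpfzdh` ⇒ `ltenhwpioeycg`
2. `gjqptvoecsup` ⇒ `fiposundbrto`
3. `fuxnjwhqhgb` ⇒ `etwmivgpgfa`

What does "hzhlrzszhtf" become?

gygkqyrygse

In each case the input is transformed by: shift every letter 1 place backward in the alphabet (wrapping around).
"hzhlrzszhtf" → "gygkqyrygse".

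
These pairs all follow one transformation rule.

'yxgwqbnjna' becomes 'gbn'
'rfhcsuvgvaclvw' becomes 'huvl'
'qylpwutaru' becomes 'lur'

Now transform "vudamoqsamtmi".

doam

The transformation: keep one character in every 3, starting at position 3 (positions 3rd, 6th, 9th, ...).
"vudamoqsamtmi" → "doam".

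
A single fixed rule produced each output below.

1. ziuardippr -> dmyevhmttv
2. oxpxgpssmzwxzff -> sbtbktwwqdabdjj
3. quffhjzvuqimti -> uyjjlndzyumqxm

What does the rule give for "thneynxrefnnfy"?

In each case the input is transformed by: shift every letter 4 places forward in the alphabet (wrapping around).
For "thneynxrefnnfy" the result is "xlricrbvijrrjc".

xlricrbvijrrjc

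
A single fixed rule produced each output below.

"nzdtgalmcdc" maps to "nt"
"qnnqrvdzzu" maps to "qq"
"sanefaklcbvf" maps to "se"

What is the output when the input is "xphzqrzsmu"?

What's happening: keep one character in every 3, starting at position 1 (positions 1st, 4th, 7th, ...), then delete the last 2 characters.
For "xphzqrzsmu", step one produces "xzzu"; step two turns that into "xz".
(Check on "sanefaklcbvf": → "sekb" → "se" ✓)

xz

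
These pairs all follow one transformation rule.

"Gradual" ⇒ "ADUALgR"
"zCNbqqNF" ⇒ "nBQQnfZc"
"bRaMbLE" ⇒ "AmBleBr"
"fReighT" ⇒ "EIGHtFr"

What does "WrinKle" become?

INkLEwR

What's happening: flip the case of every letter, then move the first 2 characters to the end (rotate left by 2).
Starting from "WrinKle": after the first operation, "wRINkLE"; after the second, "INkLEwR".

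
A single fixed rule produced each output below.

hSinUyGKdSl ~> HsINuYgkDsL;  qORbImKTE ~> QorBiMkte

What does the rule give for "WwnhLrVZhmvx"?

wWNHlRvzHMVX

Each output is the input with this applied: flip the case of every letter.
Applying that to "WwnhLrVZhmvx" gives "wWNHlRvzHMVX".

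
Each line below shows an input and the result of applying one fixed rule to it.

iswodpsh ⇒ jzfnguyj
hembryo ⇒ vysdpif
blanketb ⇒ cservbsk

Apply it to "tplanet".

gkrcvek

The pattern: swap each adjacent pair of characters (1↔2, 3↔4, ...), then shift every letter 9 places backward in the alphabet (wrapping around).
For "tplanet", step one produces "ptalent"; step two turns that into "gkrcvek".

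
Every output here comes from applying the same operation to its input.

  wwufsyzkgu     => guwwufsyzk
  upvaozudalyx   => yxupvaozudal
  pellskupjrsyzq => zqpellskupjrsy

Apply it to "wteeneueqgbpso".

sowteeneueqgbp

The transformation: move the last 2 characters to the front (rotate right by 2).
On "wteeneueqgbpso" that produces "sowteeneueqgbp".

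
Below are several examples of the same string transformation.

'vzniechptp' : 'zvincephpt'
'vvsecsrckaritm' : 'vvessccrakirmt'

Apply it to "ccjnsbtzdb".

In each case the input is transformed by: swap each adjacent pair of characters (1↔2, 3↔4, ...).
"ccjnsbtzdb" → "ccnjbsztbd".

ccnjbsztbd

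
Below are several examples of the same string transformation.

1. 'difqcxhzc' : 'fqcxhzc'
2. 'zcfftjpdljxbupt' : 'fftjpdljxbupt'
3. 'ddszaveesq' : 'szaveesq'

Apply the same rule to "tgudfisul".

udfisul

What's happening: delete the first 2 characters.
"tgudfisul" → "udfisul".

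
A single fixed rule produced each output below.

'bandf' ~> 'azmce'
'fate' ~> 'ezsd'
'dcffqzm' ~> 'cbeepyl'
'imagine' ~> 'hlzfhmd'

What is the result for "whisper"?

In each case the input is transformed by: shift every letter 1 place backward in the alphabet (wrapping around).
Doing the same to "whisper": "vghrodq".

vghrodq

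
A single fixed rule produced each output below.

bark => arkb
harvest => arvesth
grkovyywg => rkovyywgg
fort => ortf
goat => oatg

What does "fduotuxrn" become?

duotuxrnf

Each output is the input with this applied: move the first character to the end.
"fduotuxrn" → "duotuxrnf".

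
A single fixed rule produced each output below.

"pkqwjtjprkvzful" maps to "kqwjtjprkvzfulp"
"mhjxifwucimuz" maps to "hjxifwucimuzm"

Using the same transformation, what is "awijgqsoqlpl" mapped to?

wijgqsoqlpla

What's happening: move the first character to the end.
Doing the same to "awijgqsoqlpl": "wijgqsoqlpla".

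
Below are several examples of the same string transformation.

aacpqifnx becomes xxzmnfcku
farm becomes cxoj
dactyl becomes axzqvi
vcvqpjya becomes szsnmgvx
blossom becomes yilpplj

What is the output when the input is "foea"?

Rule — shift every letter 3 places backward in the alphabet (wrapping around).
So "foea" becomes "clbx".

clbx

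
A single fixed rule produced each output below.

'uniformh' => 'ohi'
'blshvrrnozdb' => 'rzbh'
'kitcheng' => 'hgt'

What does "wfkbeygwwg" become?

What's happening: swap the front and back halves of the string, then keep one character in every 3, starting at position 1 (positions 1st, 4th, 7th, ...).
For "wfkbeygwwg", step one produces "ygwwgwfkbe"; step two turns that into "ywfe".

ywfe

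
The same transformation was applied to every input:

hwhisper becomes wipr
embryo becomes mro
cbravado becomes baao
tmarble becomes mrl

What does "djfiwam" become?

jia

The rule is to keep every other character starting from the second (positions 2nd, 4th, 6th, ...).
For "djfiwam" the result is "jia".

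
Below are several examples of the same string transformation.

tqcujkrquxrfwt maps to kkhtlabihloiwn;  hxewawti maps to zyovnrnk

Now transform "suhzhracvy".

The rule is to shift every letter 9 places backward in the alphabet (wrapping around), then move the last character to the front.
For "suhzhracvy", step one produces "jlyqyirtmp"; step two turns that into "pjlyqyirtm".
(Check on "tqcujkrquxrfwt": → "khtlabihloiwnk" → "kkhtlabihloiwn" ✓)

pjlyqyirtm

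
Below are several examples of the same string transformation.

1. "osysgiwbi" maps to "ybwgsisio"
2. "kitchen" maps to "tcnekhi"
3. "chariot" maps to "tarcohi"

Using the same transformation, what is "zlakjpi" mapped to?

zapiljk

Looking at the pairs, the operation is to sort the characters into reverse alphabetical order, then take characters alternately from the front and the back (1st, last, 2nd, 2nd-last, ...).
For "zlakjpi" the result is "zapiljk".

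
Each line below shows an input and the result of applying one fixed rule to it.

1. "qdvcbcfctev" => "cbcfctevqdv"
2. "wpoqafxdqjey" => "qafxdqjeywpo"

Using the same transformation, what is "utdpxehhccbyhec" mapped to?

In each case the input is transformed by: move the first 3 characters to the end (rotate left by 3).
For "utdpxehhccbyhec" the result is "pxehhccbyhecutd".

pxehhccbyhecutd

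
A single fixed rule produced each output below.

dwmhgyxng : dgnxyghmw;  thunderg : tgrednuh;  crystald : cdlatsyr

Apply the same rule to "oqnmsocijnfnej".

Looking at the pairs, the operation is to move the first character to the end, then reverse the string.
"oqnmsocijnfnej" → "qnmsocijnfnejo" → "ojenfnjicosmnq".

ojenfnjicosmnq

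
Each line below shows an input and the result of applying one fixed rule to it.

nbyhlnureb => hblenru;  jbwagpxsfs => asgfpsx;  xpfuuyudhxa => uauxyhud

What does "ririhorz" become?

izhro

Each output is the input with this applied: delete the first 3 characters, then take characters alternately from the front and the back (1st, last, 2nd, 2nd-last, ...).
On "ririhorz": the first step gives "ihorz", and the second then gives "izhro".
(Check on "jbwagpxsfs": → "agpxsfs" → "asgfpsx" ✓)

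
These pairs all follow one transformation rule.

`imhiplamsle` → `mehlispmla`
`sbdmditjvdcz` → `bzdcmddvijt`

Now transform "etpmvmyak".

tkpamyvm

What's happening: delete the first character, then take characters alternately from the front and the back (1st, last, 2nd, 2nd-last, ...).
Applying both steps to "etpmvmyak": "tpmvmyak", then "tkpamyvm".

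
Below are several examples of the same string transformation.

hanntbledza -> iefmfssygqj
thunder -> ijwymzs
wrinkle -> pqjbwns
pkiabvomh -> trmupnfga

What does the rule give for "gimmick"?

nhplnrr

The transformation: move the last 3 characters to the front (rotate right by 3), then shift every letter 5 places forward in the alphabet (wrapping around).
Working it through for "gimmick": intermediate "ickgimm", final "nhplnrr".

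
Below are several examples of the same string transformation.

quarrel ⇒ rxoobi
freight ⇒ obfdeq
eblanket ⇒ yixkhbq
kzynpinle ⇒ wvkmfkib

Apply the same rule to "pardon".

xoalk

Rule — delete the first character, then shift every letter 3 places backward in the alphabet (wrapping around).
For "pardon", step one produces "ardon"; step two turns that into "xoalk".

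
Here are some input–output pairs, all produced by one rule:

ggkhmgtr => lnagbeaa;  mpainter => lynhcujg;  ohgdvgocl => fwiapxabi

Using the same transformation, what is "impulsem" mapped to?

In each case the input is transformed by: shift every letter 6 places backward in the alphabet (wrapping around), then reverse the string.
"impulsem" → "cgjofmyg" → "gymfojgc".

gymfojgc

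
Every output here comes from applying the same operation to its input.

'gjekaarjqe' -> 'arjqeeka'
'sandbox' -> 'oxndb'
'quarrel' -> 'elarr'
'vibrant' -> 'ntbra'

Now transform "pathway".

aythw

Rule — delete the first 2 characters, then move the first 3 characters to the end (rotate left by 3).
Working it through for "pathway": intermediate "thway", final "aythw".
(Check on "quarrel": → "arrel" → "elarr" ✓)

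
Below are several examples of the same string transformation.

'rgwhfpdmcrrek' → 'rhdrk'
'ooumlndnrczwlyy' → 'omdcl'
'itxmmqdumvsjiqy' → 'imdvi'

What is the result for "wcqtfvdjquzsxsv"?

wtdux

Rule — keep one character in every 3, starting at position 1 (positions 1st, 4th, 7th, ...).
On "wcqtfvdjquzsxsv" that produces "wtdux".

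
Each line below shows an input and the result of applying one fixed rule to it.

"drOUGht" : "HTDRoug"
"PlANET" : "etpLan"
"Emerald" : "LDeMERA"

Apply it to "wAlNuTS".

Looking at the pairs, the operation is to move the last 2 characters to the front (rotate right by 2), then flip the case of every letter.
Starting from "wAlNuTS": after the first operation, "TSwAlNu"; after the second, "tsWaLnU".

tsWaLnU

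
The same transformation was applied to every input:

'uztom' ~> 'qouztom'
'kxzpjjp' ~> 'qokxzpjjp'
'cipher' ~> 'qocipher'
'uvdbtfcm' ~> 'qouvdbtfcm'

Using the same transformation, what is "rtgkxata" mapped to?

qortgkxata

The rule is to prepend "qo".
"rtgkxata" → "qortgkxata".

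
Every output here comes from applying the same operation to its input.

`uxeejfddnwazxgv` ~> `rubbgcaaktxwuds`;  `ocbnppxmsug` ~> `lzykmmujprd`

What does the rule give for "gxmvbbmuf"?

dujsyyjrc

What's happening: shift every letter 3 places backward in the alphabet (wrapping around).
On "gxmvbbmuf" that produces "dujsyyjrc".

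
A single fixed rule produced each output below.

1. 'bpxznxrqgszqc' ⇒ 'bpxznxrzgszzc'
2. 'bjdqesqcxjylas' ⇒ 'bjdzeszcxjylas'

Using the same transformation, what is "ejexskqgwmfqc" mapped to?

ejexskzgwmfzc

Each output is the input with this applied: replace every "q" with "z".
Doing the same to "ejexskqgwmfqc": "ejexskzgwmfzc".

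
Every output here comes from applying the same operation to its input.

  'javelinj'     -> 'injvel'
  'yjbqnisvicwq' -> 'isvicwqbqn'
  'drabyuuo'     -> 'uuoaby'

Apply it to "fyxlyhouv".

houvxly

What's happening: delete the first 2 characters, then move the first 3 characters to the end (rotate left by 3).
Applying both steps to "fyxlyhouv": "xlyhouv", then "houvxly".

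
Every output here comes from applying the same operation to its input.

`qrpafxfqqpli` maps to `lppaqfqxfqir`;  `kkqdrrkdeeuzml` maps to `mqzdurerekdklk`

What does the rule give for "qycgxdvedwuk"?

In each case the input is transformed by: take characters alternately from the front and the back (1st, last, 2nd, 2nd-last, ...), then move the first 3 characters to the end (rotate left by 3).
Working it through for "qycgxdvedwuk": intermediate "qkyucwgdxedv", final "ucwgdxedvqky".

ucwgdxedvqky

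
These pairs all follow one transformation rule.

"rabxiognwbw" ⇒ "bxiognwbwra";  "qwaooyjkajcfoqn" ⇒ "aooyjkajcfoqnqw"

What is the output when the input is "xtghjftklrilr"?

ghjftklrilrxt

The rule is to move the first 2 characters to the end (rotate left by 2).
So "xtghjftklrilr" becomes "ghjftklrilrxt".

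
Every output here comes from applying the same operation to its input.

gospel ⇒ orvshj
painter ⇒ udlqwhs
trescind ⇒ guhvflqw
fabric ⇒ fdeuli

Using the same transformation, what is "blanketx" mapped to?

aodqnhwe

What's happening: shift every letter 3 places forward in the alphabet (wrapping around), then swap the first and last characters.
For "blanketx", step one produces "eodqnhwa"; step two turns that into "aodqnhwe".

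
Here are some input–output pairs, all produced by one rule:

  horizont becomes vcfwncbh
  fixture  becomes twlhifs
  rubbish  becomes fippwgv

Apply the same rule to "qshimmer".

The pattern: shift every letter 12 places backward in the alphabet (wrapping around).
So "qshimmer" becomes "egvwaasf".

egvwaasf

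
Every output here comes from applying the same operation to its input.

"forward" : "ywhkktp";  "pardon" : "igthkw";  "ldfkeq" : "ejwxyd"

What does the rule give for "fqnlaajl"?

The rule is to take characters alternately from the front and the back (1st, last, 2nd, 2nd-last, ...), then shift every letter 7 places backward in the alphabet (wrapping around).
For "fqnlaajl", step one produces "flqjnala"; step two turns that into "yejcgtet".

yejcgtet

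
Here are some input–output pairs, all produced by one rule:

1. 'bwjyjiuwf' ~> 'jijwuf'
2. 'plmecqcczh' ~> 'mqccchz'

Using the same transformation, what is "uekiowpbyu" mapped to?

kwobpuy

Rule — swap each adjacent pair of characters (1↔2, 3↔4, ...), then delete the first 3 characters.
For "uekiowpbyu", step one produces "euikwobpuy"; step two turns that into "kwobpuy".
(Check on "plmecqcczh": → "lpemqccchz" → "mqccchz" ✓)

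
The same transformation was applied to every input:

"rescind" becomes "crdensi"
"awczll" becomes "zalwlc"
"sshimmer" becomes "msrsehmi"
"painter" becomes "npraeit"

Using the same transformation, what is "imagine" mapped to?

The pattern: take characters alternately from the front and the back (1st, last, 2nd, 2nd-last, ...), then move the last character to the front.
"imagine" → "giemnai".
(Check on "painter": → "praeitn" → "npraeit" ✓)

giemnai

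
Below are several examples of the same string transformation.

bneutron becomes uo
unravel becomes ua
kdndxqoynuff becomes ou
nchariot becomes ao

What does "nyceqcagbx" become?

ea

The transformation: keep one character in every 3, starting at position 1 (positions 1st, 4th, 7th, ...), then keep only the vowels.
Working it through for "nyceqcagbx": intermediate "neax", final "ea".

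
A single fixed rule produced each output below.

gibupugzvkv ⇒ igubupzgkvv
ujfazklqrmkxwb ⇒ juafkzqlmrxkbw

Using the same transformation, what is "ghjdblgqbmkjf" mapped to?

hgdjlbqgmbjkf

The rule is to swap each adjacent pair of characters (1↔2, 3↔4, ...).
For "ghjdblgqbmkjf" the result is "hgdjlbqgmbjkf".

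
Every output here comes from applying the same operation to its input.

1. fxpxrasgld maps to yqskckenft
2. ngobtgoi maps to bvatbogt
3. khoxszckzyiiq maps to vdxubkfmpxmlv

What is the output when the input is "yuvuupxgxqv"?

dilhihhcktk

Rule — move the last 2 characters to the front (rotate right by 2), then shift every letter 13 places forward in the alphabet (wrapping around) — i.e. ROT13.
On "yuvuupxgxqv": the first step gives "qvyuvuupxgx", and the second then gives "dilhihhcktk".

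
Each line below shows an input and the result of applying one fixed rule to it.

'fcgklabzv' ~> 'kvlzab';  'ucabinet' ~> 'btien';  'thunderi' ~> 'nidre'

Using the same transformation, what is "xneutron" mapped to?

untor

Rule — delete the first 3 characters, then take characters alternately from the front and the back (1st, last, 2nd, 2nd-last, ...).
For "xneutron" the result is "untor".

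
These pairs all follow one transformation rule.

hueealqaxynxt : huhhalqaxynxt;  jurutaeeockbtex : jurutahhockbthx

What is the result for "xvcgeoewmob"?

Each output is the input with this applied: replace every "e" with "h".
Doing the same to "xvcgeoewmob": "xvcghohwmob".

xvcghohwmob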